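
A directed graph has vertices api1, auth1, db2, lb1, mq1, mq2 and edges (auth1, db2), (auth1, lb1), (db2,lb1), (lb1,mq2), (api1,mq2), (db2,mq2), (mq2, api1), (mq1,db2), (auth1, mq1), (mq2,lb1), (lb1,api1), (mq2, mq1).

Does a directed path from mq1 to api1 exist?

Explore from mq1.
Distance 1: reach db2.
Distance 2: reach lb1, mq2.
Distance 3: reach api1.
Found api1.

Yes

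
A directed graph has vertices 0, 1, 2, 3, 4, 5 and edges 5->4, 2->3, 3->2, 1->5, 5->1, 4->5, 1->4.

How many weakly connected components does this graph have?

From 0: component {0}.
From 1: component {1, 4, 5}.
From 2: component {2, 3}.
That's 3 components.

3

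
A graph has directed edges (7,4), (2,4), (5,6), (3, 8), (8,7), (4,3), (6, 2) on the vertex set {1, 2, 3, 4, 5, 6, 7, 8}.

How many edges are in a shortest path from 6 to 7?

5

Distance 0: 6.
Distance 1: 2.
Distance 2: 4.
Distance 3: 3.
Distance 4: 8.
Distance 5: 7 — contains 7.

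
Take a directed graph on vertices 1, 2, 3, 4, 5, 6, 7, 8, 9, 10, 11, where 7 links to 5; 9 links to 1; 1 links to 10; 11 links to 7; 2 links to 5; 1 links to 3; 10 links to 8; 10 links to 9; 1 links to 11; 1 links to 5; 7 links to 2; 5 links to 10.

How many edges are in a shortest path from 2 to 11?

Distance 0: 2.
Distance 1: 5.
Distance 2: 10.
Distance 3: 8, 9.
Distance 4: 1.
Distance 5: 3, 11 — contains 11.

5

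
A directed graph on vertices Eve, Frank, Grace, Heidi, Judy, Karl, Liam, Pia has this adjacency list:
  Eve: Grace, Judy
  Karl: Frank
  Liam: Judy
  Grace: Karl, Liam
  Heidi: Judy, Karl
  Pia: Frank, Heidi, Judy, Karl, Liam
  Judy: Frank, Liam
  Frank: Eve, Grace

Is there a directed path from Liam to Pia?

Explore from Liam.
Distance 1: reach Judy.
Distance 2: reach Frank.
Distance 3: reach Eve, Grace.
Distance 4: reach Karl.
The search from Liam is exhausted; no directed path reaches Pia.

No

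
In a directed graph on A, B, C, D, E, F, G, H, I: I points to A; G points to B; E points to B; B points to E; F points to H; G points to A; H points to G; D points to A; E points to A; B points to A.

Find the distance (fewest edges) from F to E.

Distance 0: F.
Distance 1: H.
Distance 2: G.
Distance 3: A, B.
Distance 4: E — contains E.

4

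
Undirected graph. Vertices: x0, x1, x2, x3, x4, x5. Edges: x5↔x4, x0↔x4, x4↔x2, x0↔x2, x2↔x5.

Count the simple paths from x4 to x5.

x4–x0–x2–x5
x4–x2–x5
x4–x5

3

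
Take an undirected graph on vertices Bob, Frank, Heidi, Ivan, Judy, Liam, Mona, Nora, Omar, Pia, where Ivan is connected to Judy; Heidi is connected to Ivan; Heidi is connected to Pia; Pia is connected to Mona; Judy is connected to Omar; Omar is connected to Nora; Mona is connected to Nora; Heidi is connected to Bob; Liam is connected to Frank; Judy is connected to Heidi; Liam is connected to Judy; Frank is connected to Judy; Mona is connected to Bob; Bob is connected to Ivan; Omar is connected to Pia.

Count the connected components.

From Bob: component {Bob, Frank, Heidi, Ivan, Judy, Liam, Mona, Nora, Omar, Pia}.
That's 1 component.

1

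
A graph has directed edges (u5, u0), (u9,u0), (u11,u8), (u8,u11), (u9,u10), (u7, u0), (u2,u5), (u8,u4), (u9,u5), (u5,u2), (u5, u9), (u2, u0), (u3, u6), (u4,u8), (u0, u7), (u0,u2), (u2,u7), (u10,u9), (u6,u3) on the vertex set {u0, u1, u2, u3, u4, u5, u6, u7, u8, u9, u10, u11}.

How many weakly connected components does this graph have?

4

From u0: component {u0, u2, u5, u7, u9, u10}.
From u1: component {u1}.
From u3: component {u3, u6}.
From u4: component {u4, u8, u11}.
That's 4 components.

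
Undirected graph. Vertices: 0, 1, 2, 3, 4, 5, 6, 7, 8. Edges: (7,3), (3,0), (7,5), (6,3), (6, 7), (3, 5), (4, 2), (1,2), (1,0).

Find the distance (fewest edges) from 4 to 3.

4

Distance 0: 4.
Distance 1: 2.
Distance 2: 1.
Distance 3: 0.
Distance 4: 3 — contains 3.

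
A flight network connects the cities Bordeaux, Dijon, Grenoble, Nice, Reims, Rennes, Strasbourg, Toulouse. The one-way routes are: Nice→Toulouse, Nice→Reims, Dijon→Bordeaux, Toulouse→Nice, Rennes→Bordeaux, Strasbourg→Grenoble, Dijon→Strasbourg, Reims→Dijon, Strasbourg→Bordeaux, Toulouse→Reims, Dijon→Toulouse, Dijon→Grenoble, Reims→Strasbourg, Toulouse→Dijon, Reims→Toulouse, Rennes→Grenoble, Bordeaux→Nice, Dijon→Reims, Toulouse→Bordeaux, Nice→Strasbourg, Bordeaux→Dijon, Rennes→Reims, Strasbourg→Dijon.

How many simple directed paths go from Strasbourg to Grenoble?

Strasbourg→Bordeaux→Dijon→Grenoble
Strasbourg→Bordeaux→Nice→Reims→Dijon→Grenoble
Strasbourg→Bordeaux→Nice→Reims→Toulouse→Dijon→Grenoble
Strasbourg→Bordeaux→Nice→Toulouse→Dijon→Grenoble
Strasbourg→Bordeaux→Nice→Toulouse→Reims→Dijon→Grenoble
Strasbourg→Dijon→Grenoble
Strasbourg→Grenoble

7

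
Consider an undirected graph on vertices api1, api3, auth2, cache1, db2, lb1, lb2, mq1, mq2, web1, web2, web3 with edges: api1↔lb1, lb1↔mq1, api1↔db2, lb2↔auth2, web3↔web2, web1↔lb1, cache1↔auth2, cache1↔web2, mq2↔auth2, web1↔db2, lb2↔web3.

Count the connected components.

From api1: component {api1, db2, lb1, mq1, web1}.
From api3: component {api3}.
From auth2: component {auth2, cache1, lb2, mq2, web2, web3}.
That's 3 components.

3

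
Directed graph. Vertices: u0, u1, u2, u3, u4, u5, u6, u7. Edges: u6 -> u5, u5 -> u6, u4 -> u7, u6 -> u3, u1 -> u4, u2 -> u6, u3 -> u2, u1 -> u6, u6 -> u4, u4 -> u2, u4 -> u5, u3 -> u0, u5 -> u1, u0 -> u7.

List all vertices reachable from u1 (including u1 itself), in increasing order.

u0, u1, u2, u3, u4, u5, u6, u7

Start at u1.
Its neighbours: u4, u6.
Then their neighbours: u2, u3, u5, u7.
Then next layer: u0.
Every vertex is now reached.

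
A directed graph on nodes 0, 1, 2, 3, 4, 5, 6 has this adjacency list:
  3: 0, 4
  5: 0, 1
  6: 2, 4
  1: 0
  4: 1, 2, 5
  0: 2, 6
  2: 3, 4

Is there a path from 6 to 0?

Yes

Explore from 6.
Distance 1: reach 2, 4.
Distance 2: reach 1, 3, 5.
Distance 3: reach 0.
Found 0.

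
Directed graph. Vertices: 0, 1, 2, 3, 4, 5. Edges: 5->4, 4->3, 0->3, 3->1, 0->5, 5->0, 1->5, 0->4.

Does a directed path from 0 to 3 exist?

Yes

Explore from 0.
Distance 1: reach 3, 4, 5.
Found 3.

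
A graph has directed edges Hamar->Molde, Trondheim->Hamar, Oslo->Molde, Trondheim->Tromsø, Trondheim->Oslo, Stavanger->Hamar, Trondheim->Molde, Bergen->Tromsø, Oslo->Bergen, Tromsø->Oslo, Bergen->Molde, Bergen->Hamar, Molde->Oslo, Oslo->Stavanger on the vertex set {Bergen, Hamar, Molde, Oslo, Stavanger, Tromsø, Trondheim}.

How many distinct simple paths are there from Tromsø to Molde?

4

Tromsø→Oslo→Bergen→Hamar→Molde
Tromsø→Oslo→Bergen→Molde
Tromsø→Oslo→Molde
Tromsø→Oslo→Stavanger→Hamar→Molde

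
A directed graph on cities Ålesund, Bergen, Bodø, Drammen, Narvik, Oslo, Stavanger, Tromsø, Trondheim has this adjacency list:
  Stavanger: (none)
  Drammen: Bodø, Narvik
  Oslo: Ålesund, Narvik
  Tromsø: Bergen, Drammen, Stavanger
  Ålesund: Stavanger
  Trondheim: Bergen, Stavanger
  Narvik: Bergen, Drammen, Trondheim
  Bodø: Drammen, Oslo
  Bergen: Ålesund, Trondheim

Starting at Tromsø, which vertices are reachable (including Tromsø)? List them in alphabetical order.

Ålesund, Bergen, Bodø, Drammen, Narvik, Oslo, Stavanger, Tromsø, Trondheim

Start at Tromsø.
Its neighbours: Bergen, Drammen, Stavanger.
Then their neighbours: Ålesund, Bodø, Narvik, Trondheim.
Then next layer: Oslo.
Every vertex is now reached.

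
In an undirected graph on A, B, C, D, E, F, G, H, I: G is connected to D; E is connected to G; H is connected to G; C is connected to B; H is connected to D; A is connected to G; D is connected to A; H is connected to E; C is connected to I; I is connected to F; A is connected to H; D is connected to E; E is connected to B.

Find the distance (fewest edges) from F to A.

6

Distance 0: F.
Distance 1: I.
Distance 2: C.
Distance 3: B.
Distance 4: E.
Distance 5: D, G, H.
Distance 6: A — contains A.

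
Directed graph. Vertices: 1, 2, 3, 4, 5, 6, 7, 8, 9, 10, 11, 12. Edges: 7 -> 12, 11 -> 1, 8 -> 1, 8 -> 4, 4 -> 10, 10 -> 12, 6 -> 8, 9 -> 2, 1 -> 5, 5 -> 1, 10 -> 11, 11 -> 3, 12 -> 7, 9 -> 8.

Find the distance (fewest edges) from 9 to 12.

Distance 0: 9.
Distance 1: 2, 8.
Distance 2: 1, 4.
Distance 3: 5, 10.
Distance 4: 11, 12 — contains 12.

4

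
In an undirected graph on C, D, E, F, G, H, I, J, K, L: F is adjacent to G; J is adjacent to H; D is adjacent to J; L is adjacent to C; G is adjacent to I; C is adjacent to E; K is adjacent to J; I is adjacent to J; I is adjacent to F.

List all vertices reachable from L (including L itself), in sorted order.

Start at L.
Its neighbours: C.
Then their neighbours: E.
Nothing further is reachable.

C, E, L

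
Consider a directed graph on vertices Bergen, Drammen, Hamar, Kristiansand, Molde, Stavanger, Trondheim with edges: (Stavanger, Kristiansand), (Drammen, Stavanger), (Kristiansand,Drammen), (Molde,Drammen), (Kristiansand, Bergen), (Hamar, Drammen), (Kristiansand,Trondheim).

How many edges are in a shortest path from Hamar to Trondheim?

Distance 0: Hamar.
Distance 1: Drammen.
Distance 2: Stavanger.
Distance 3: Kristiansand.
Distance 4: Bergen, Trondheim — contains Trondheim.

4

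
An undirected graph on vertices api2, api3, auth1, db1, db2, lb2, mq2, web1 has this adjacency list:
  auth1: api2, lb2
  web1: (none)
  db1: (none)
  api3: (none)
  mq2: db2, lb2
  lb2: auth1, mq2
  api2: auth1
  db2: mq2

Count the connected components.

From api2: component {api2, auth1, db2, lb2, mq2}.
From api3: component {api3}.
From db1: component {db1}.
From web1: component {web1}.
That's 4 components.

4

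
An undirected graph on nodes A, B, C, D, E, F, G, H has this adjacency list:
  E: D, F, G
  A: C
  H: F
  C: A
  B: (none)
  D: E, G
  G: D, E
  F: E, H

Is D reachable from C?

Explore from C.
Distance 1: reach A.
The search is exhausted without reaching D; it lies in a different component.

No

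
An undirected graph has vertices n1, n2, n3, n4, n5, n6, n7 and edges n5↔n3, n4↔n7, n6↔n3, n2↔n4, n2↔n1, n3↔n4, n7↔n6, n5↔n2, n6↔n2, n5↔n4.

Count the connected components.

From n1: component {n1, n2, n3, n4, n5, n6, n7}.
That's 1 component.

1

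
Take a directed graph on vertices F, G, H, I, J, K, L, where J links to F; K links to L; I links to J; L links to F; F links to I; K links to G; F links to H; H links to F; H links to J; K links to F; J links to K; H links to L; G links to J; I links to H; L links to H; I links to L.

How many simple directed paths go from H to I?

H→F→I
H→J→F→I
H→J→K→F→I
H→J→K→L→F→I
H→L→F→I

5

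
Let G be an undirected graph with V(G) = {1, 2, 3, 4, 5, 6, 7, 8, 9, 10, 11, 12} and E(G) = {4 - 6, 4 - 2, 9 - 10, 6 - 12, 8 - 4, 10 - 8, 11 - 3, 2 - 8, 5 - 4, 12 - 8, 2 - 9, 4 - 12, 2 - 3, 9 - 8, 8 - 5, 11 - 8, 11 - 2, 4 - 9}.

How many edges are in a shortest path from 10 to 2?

2

Distance 0: 10.
Distance 1: 8, 9.
Distance 2: 2, 4, 5, 11, 12 — contains 2.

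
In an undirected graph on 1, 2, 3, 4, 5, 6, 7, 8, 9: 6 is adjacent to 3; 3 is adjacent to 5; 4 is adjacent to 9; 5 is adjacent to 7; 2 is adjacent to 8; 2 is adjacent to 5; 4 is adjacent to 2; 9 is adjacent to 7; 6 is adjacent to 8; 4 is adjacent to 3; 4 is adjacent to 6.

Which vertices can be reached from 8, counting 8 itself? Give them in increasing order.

2, 3, 4, 5, 6, 7, 8, 9

Start at 8.
Its neighbours: 2, 6.
Then their neighbours: 3, 4, 5.
Then next layer: 7, 9.
Nothing further is reachable.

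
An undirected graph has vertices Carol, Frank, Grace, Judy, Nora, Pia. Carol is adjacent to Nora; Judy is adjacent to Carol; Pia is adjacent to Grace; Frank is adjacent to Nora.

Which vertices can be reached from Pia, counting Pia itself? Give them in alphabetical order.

Grace, Pia

Start at Pia.
Its neighbours: Grace.
Nothing further is reachable.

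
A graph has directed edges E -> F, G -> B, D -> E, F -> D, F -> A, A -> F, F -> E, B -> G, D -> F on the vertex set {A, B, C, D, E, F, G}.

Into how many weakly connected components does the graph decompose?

3

From A: component {A, D, E, F}.
From B: component {B, G}.
From C: component {C}.
That's 3 components.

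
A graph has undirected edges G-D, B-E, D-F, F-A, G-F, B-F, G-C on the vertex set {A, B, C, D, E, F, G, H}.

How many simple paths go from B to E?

1

B–E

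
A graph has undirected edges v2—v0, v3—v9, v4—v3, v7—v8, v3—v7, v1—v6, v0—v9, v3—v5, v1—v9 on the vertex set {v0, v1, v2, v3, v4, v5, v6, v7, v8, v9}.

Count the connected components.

1

From v0: component {v0, v1, v2, v3, v4, v5, v6, v7, v8, v9}.
That's 1 component.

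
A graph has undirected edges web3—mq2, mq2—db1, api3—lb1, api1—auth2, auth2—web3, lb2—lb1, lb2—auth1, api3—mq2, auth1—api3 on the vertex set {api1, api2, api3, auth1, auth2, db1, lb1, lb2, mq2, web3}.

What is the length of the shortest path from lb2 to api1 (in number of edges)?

6

Distance 0: lb2.
Distance 1: auth1, lb1.
Distance 2: api3.
Distance 3: mq2.
Distance 4: db1, web3.
Distance 5: auth2.
Distance 6: api1 — contains api1.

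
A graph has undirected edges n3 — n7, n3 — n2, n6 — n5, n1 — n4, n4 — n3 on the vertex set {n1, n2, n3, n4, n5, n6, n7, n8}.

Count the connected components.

From n1: component {n1, n2, n3, n4, n7}.
From n5: component {n5, n6}.
From n8: component {n8}.
That's 3 components.

3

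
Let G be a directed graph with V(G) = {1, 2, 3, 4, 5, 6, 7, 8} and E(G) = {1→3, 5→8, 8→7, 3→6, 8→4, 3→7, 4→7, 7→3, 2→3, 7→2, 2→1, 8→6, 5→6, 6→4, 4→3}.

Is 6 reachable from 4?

Yes

Explore from 4.
Distance 1: reach 3, 7.
Distance 2: reach 2, 6.
Found 6.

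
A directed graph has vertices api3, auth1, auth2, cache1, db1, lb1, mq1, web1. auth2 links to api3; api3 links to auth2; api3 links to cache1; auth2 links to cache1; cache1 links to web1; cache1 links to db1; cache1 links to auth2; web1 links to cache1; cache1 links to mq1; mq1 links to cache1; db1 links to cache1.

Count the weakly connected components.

3

From api3: component {api3, auth2, cache1, db1, mq1, web1}.
From auth1: component {auth1}.
From lb1: component {lb1}.
That's 3 components.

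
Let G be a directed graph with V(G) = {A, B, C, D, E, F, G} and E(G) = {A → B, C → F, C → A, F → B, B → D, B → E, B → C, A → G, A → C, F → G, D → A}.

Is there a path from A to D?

Explore from A.
Distance 1: reach B, C, G.
Distance 2: reach D, E, F.
Found D.

Yes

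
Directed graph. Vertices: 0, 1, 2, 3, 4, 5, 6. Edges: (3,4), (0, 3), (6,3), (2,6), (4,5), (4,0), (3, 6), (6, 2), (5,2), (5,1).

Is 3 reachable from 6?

Yes

Explore from 6.
Distance 1: reach 2, 3.
Found 3.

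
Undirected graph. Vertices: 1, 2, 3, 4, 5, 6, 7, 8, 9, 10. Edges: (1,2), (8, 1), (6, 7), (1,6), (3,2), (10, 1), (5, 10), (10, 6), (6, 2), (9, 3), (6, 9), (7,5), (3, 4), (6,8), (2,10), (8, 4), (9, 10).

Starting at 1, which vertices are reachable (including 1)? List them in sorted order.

Start at 1.
Its neighbours: 2, 6, 8, 10.
Then their neighbours: 3, 4, 5, 7, 9.
Every vertex is now reached.

1, 2, 3, 4, 5, 6, 7, 8, 9, 10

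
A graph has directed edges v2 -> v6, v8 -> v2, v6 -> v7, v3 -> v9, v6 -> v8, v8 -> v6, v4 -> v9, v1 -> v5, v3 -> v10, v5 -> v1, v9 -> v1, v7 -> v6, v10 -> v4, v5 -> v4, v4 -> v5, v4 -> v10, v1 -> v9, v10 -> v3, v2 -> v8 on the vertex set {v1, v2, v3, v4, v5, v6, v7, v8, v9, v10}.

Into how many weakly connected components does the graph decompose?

From v1: component {v1, v3, v4, v5, v9, v10}.
From v2: component {v2, v6, v7, v8}.
That's 2 components.

2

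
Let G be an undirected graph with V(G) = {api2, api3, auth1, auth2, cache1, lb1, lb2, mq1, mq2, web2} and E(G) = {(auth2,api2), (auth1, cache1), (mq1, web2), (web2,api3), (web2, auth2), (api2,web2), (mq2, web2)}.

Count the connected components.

From api2: component {api2, api3, auth2, mq1, mq2, web2}.
From auth1: component {auth1, cache1}.
From lb1: component {lb1}.
From lb2: component {lb2}.
That's 4 components.

4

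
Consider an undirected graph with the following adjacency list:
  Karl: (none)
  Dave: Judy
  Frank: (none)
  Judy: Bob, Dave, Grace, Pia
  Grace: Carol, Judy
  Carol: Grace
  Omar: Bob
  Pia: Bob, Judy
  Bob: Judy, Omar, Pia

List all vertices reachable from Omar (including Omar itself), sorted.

Bob, Carol, Dave, Grace, Judy, Omar, Pia

Start at Omar.
Its neighbours: Bob.
Then their neighbours: Judy, Pia.
Then next layer: Dave, Grace.
Then next layer: Carol.
Nothing further is reachable.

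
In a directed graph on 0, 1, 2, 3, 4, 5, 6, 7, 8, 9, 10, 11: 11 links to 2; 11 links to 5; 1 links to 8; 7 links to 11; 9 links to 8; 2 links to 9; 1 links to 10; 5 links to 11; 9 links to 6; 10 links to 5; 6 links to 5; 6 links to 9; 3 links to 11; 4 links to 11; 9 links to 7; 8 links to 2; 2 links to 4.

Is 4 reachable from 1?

Explore from 1.
Distance 1: reach 8, 10.
Distance 2: reach 2, 5.
Distance 3: reach 4, 9, 11.
Found 4.

Yes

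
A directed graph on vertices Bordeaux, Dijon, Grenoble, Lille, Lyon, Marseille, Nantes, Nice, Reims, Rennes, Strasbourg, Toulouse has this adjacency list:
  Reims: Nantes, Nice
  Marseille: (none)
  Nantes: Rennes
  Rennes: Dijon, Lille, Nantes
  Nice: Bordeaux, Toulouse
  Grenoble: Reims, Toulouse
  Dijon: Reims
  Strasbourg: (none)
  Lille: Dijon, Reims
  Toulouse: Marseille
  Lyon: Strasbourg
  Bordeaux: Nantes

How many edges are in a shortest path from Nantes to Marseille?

Distance 0: Nantes.
Distance 1: Rennes.
Distance 2: Dijon, Lille.
Distance 3: Reims.
Distance 4: Nice.
Distance 5: Bordeaux, Toulouse.
Distance 6: Marseille — contains Marseille.

6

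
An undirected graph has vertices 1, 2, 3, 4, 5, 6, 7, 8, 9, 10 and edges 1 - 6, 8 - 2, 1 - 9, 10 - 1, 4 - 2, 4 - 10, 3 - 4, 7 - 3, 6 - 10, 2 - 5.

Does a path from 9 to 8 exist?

Yes

Explore from 9.
Distance 1: reach 1.
Distance 2: reach 6, 10.
Distance 3: reach 4.
Distance 4: reach 2, 3.
Distance 5: reach 5, 7, 8.
Found 8.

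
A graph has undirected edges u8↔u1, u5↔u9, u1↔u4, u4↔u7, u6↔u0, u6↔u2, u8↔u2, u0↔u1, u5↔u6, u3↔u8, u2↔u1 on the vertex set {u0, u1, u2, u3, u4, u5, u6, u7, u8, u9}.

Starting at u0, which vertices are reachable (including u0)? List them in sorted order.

u0, u1, u2, u3, u4, u5, u6, u7, u8, u9

Start at u0.
Its neighbours: u1, u6.
Then their neighbours: u2, u4, u5, u8.
Then next layer: u3, u7, u9.
Every vertex is now reached.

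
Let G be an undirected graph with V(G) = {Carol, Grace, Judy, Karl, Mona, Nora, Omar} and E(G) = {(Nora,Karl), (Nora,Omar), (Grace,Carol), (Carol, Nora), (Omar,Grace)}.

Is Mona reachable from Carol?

Explore from Carol.
Distance 1: reach Grace, Nora.
Distance 2: reach Karl, Omar.
The search is exhausted without reaching Mona; it lies in a different component.

No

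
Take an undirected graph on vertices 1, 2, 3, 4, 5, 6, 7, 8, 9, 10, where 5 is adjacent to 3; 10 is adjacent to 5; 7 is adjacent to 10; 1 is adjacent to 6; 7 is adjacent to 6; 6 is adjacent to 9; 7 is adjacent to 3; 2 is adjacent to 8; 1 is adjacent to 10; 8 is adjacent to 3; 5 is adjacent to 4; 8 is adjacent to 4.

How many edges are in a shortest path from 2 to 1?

5

Distance 0: 2.
Distance 1: 8.
Distance 2: 3, 4.
Distance 3: 5, 7.
Distance 4: 6, 10.
Distance 5: 1, 9 — contains 1.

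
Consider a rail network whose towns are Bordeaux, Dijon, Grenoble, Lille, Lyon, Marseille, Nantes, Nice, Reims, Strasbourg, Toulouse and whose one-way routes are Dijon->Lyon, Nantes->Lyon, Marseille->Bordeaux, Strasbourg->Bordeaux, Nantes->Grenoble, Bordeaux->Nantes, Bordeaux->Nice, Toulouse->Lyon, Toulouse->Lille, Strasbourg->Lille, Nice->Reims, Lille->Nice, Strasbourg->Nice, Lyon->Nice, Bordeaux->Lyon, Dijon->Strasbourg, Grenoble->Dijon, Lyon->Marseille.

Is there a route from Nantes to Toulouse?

No

Explore from Nantes.
Distance 1: reach Grenoble, Lyon.
Distance 2: reach Dijon, Marseille, Nice.
Distance 3: reach Bordeaux, Reims, Strasbourg.
Distance 4: reach Lille.
The search from Nantes is exhausted; no directed path reaches Toulouse.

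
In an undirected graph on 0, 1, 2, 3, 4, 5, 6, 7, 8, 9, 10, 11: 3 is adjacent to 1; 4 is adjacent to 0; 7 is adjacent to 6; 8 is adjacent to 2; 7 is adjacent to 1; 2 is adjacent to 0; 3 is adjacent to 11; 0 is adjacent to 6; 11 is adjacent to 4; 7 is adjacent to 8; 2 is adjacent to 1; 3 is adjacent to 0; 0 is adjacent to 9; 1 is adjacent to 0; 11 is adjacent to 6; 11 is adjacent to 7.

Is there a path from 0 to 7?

Explore from 0.
Distance 1: reach 1, 2, 3, 4, 6, 9.
Distance 2: reach 7, 8, 11.
Found 7.

Yes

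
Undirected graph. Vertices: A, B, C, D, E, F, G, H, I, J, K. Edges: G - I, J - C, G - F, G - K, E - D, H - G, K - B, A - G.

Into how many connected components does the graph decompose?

3

From A: component {A, B, F, G, H, I, K}.
From C: component {C, J}.
From D: component {D, E}.
That's 3 components.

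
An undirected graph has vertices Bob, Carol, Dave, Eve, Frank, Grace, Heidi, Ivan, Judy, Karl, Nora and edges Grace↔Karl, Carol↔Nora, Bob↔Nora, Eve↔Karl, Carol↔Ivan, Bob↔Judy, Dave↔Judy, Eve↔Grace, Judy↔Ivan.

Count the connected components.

From Bob: component {Bob, Carol, Dave, Ivan, Judy, Nora}.
From Eve: component {Eve, Grace, Karl}.
From Frank: component {Frank}.
From Heidi: component {Heidi}.
That's 4 components.

4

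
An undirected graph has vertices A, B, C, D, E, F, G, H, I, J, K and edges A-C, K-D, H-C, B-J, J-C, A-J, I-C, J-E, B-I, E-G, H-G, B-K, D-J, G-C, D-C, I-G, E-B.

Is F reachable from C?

Explore from C.
Distance 1: reach A, D, G, H, I, J.
Distance 2: reach B, E, K.
The search is exhausted without reaching F; it lies in a different component.

No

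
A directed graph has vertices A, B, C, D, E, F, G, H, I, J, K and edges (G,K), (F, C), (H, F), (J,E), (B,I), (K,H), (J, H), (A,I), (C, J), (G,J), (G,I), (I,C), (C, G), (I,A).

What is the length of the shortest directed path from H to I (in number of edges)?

4

Distance 0: H.
Distance 1: F.
Distance 2: C.
Distance 3: G, J.
Distance 4: E, I, K — contains I.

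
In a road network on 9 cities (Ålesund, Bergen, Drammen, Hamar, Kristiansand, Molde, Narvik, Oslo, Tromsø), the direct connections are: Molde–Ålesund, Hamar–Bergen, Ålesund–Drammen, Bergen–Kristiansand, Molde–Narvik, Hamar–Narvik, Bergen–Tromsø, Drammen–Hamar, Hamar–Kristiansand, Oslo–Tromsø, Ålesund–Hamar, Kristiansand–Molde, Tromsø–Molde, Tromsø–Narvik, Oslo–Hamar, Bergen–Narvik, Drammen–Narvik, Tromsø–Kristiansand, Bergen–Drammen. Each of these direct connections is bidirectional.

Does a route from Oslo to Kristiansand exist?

Explore from Oslo.
Distance 1: reach Hamar, Tromsø.
Distance 2: reach Ålesund, Bergen, Drammen, Kristiansand, Molde, Narvik.
Found Kristiansand.

Yes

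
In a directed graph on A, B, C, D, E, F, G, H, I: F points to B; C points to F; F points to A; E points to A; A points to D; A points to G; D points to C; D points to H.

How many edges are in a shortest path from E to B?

Distance 0: E.
Distance 1: A.
Distance 2: D, G.
Distance 3: C, H.
Distance 4: F.
Distance 5: B — contains B.

5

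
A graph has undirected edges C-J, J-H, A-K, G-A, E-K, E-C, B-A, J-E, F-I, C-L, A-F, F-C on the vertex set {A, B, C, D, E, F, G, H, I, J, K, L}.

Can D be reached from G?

No

Explore from G.
Distance 1: reach A.
Distance 2: reach B, F, K.
Distance 3: reach C, E, I.
Distance 4: reach J, L.
Distance 5: reach H.
The search is exhausted without reaching D; it lies in a different component.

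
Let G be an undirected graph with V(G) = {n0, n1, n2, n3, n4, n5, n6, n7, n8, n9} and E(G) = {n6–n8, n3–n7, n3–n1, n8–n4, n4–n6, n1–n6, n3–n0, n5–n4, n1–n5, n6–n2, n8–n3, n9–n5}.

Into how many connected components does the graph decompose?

1

From n0: component {n0, n1, n2, n3, n4, n5, n6, n7, n8, n9}.
That's 1 component.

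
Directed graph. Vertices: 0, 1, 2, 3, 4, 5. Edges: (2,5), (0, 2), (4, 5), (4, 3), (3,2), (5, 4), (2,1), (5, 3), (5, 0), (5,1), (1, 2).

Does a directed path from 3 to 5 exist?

Explore from 3.
Distance 1: reach 2.
Distance 2: reach 1, 5.
Found 5.

Yes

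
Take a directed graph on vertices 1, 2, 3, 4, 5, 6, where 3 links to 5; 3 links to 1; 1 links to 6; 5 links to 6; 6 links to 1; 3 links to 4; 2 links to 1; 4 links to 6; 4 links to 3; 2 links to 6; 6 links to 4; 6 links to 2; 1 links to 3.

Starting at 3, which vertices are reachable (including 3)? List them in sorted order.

1, 2, 3, 4, 5, 6

Start at 3.
Its neighbours: 1, 4, 5.
Then their neighbours: 6.
Then next layer: 2.
Every vertex is now reached.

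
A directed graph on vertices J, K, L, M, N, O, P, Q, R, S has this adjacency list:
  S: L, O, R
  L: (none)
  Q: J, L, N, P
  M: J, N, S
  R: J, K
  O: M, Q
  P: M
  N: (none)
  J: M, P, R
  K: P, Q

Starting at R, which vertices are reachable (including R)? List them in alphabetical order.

Start at R.
Its neighbours: J, K.
Then their neighbours: M, P, Q.
Then next layer: L, N, S.
Then next layer: O.
Every vertex is now reached.

J, K, L, M, N, O, P, Q, R, S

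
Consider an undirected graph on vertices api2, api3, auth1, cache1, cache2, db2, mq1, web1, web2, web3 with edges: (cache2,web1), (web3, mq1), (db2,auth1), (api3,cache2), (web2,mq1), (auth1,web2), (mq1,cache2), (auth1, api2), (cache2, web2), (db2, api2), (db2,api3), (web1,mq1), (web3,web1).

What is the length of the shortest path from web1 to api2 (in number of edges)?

4

Distance 0: web1.
Distance 1: cache2, mq1, web3.
Distance 2: api3, web2.
Distance 3: auth1, db2.
Distance 4: api2 — contains api2.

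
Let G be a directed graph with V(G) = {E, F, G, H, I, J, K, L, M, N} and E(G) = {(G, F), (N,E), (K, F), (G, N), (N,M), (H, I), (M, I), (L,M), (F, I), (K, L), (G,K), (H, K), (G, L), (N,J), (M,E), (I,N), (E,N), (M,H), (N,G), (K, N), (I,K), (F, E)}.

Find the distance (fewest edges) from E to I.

3

Distance 0: E.
Distance 1: N.
Distance 2: G, J, M.
Distance 3: F, H, I, K, L — contains I.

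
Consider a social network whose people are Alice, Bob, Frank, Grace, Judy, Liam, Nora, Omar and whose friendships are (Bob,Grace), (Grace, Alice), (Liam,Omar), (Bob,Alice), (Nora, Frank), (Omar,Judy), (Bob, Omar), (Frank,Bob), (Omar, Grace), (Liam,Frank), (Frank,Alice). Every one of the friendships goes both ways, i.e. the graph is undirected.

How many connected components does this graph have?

1

From Alice: component {Alice, Bob, Frank, Grace, Judy, Liam, Nora, Omar}.
That's 1 component.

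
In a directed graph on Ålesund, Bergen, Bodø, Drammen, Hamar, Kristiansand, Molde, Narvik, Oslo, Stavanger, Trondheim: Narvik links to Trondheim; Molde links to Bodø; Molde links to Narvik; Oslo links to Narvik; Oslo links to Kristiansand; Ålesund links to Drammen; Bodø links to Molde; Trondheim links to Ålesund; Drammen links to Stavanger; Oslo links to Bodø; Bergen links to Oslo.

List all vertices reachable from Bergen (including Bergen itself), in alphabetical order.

Ålesund, Bergen, Bodø, Drammen, Kristiansand, Molde, Narvik, Oslo, Stavanger, Trondheim

Start at Bergen.
Its neighbours: Oslo.
Then their neighbours: Bodø, Kristiansand, Narvik.
Then next layer: Molde, Trondheim.
Then next layer: Ålesund.
Then next layer: Drammen.
Then next layer: Stavanger.
Nothing further is reachable.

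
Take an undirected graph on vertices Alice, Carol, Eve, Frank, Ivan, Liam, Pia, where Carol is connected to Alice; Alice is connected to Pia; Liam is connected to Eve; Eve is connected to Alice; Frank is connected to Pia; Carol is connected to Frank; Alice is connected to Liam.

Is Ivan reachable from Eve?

Explore from Eve.
Distance 1: reach Alice, Liam.
Distance 2: reach Carol, Pia.
Distance 3: reach Frank.
The search is exhausted without reaching Ivan; it lies in a different component.

No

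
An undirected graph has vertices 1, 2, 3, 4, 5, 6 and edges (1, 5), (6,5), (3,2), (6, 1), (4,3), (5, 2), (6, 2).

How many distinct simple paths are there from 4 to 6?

3

4–3–2–5–1–6
4–3–2–5–6
4–3–2–6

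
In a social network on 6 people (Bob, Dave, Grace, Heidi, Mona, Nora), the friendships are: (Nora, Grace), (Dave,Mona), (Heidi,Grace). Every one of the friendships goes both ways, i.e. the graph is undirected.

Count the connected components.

3

From Bob: component {Bob}.
From Dave: component {Dave, Mona}.
From Grace: component {Grace, Heidi, Nora}.
That's 3 components.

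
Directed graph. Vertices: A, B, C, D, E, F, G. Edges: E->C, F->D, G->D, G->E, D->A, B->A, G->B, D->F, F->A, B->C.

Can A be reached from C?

No

C has no outgoing edges, so nothing is reachable from it.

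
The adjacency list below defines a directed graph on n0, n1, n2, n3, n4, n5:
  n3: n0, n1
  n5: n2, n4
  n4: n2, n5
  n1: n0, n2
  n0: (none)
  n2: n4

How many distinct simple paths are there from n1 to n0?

1

n1→n0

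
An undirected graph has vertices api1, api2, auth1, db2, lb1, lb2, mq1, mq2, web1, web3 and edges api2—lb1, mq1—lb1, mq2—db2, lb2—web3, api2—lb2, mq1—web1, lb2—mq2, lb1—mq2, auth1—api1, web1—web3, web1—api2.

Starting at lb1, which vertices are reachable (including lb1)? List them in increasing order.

Start at lb1.
Its neighbours: api2, mq1, mq2.
Then their neighbours: db2, lb2, web1.
Then next layer: web3.
Nothing further is reachable.

api2, db2, lb1, lb2, mq1, mq2, web1, web3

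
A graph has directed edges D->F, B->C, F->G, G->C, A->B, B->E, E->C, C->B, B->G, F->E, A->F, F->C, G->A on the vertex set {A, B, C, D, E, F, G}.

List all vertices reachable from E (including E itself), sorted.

A, B, C, E, F, G

Start at E.
Its neighbours: C.
Then their neighbours: B.
Then next layer: G.
Then next layer: A.
Then next layer: F.
Nothing further is reachable.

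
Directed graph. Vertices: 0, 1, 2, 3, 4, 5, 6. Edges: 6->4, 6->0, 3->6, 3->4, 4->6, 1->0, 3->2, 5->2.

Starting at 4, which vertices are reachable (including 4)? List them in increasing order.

Start at 4.
Its neighbours: 6.
Then their neighbours: 0.
Nothing further is reachable.

0, 4, 6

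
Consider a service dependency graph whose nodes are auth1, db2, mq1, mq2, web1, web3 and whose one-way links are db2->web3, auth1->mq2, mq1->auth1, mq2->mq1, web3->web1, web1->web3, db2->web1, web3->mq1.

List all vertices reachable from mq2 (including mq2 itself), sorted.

auth1, mq1, mq2

Start at mq2.
Its neighbours: mq1.
Then their neighbours: auth1.
Nothing further is reachable.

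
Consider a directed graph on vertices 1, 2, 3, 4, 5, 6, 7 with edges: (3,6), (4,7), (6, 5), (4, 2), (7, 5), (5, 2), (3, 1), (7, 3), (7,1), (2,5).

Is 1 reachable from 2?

No

Explore from 2.
Distance 1: reach 5.
The search from 2 is exhausted; no directed path reaches 1.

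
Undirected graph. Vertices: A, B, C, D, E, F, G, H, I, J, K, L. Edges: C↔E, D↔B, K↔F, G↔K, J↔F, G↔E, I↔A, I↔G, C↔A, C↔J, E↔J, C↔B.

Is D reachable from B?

Yes

Explore from B.
Distance 1: reach C, D.
Found D.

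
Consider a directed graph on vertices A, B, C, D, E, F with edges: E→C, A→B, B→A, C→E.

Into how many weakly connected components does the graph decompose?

4

From A: component {A, B}.
From C: component {C, E}.
From D: component {D}.
From F: component {F}.
That's 4 components.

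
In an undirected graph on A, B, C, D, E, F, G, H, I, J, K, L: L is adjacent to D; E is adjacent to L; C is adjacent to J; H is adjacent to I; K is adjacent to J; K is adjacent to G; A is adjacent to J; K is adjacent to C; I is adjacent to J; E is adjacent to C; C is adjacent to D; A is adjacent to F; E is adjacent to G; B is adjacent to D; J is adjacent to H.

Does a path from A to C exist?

Explore from A.
Distance 1: reach F, J.
Distance 2: reach C, H, I, K.
Found C.

Yes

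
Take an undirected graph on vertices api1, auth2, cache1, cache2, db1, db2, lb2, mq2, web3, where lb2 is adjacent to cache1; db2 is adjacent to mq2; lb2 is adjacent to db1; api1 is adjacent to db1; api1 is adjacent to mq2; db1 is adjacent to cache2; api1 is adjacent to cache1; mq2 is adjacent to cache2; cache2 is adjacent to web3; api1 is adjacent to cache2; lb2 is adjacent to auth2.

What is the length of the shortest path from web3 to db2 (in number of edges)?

Distance 0: web3.
Distance 1: cache2.
Distance 2: api1, db1, mq2.
Distance 3: cache1, db2, lb2 — contains db2.

3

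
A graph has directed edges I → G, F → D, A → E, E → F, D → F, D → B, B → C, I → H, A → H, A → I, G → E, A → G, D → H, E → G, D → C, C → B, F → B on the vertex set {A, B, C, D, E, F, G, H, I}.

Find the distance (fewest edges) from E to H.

3

Distance 0: E.
Distance 1: F, G.
Distance 2: B, D.
Distance 3: C, H — contains H.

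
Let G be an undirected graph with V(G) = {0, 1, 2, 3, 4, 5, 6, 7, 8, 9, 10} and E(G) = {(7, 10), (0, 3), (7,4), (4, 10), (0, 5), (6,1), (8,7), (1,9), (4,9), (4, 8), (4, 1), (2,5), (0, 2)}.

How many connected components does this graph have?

From 0: component {0, 2, 3, 5}.
From 1: component {1, 4, 6, 7, 8, 9, 10}.
That's 2 components.

2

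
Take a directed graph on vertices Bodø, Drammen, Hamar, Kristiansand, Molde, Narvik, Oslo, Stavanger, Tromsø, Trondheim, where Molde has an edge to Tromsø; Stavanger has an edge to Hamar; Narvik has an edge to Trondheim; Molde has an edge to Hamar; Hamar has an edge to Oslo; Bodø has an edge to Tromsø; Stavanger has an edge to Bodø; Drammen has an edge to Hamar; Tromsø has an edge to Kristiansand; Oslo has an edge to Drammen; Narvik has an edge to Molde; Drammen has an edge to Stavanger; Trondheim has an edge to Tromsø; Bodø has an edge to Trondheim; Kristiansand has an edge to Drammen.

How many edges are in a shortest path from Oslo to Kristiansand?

Distance 0: Oslo.
Distance 1: Drammen.
Distance 2: Hamar, Stavanger.
Distance 3: Bodø.
Distance 4: Tromsø, Trondheim.
Distance 5: Kristiansand — contains Kristiansand.

5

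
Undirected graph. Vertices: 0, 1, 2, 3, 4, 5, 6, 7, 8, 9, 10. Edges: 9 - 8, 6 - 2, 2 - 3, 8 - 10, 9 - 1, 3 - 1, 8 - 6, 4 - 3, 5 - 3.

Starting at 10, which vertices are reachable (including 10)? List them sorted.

1, 2, 3, 4, 5, 6, 8, 9, 10

Start at 10.
Its neighbours: 8.
Then their neighbours: 6, 9.
Then next layer: 1, 2.
Then next layer: 3.
Then next layer: 4, 5.
Nothing further is reachable.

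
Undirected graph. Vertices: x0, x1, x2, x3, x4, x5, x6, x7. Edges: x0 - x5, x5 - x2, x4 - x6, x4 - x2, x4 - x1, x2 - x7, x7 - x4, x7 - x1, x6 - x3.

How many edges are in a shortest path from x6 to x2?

Distance 0: x6.
Distance 1: x3, x4.
Distance 2: x1, x2, x7 — contains x2.

2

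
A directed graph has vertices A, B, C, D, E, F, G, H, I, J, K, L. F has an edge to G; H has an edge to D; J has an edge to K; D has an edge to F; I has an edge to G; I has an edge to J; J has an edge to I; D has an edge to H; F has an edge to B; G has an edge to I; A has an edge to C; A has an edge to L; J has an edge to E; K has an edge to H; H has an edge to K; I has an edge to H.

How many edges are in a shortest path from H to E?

6

Distance 0: H.
Distance 1: D, K.
Distance 2: F.
Distance 3: B, G.
Distance 4: I.
Distance 5: J.
Distance 6: E — contains E.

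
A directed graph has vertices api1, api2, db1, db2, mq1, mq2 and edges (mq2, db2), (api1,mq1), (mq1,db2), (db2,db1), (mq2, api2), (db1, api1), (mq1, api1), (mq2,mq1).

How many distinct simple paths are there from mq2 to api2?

1

mq2→api2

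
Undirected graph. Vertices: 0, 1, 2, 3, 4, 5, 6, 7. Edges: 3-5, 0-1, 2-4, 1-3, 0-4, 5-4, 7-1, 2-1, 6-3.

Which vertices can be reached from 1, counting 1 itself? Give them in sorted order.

Start at 1.
Its neighbours: 0, 2, 3, 7.
Then their neighbours: 4, 5, 6.
Every vertex is now reached.

0, 1, 2, 3, 4, 5, 6, 7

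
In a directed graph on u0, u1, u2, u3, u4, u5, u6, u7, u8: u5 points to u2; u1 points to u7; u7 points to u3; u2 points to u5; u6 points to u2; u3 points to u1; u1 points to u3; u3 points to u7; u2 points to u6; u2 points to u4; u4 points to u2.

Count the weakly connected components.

4

From u0: component {u0}.
From u1: component {u1, u3, u7}.
From u2: component {u2, u4, u5, u6}.
From u8: component {u8}.
That's 4 components.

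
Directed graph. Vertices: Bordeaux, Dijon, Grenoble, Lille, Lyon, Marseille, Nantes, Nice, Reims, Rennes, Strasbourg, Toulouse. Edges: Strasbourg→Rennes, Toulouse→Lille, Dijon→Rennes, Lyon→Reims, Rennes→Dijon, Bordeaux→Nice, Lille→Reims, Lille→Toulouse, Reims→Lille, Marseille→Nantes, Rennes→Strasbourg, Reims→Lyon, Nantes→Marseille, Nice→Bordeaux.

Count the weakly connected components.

5

From Bordeaux: component {Bordeaux, Nice}.
From Dijon: component {Dijon, Rennes, Strasbourg}.
From Grenoble: component {Grenoble}.
From Lille: component {Lille, Lyon, Reims, Toulouse}.
From Marseille: component {Marseille, Nantes}.
That's 5 components.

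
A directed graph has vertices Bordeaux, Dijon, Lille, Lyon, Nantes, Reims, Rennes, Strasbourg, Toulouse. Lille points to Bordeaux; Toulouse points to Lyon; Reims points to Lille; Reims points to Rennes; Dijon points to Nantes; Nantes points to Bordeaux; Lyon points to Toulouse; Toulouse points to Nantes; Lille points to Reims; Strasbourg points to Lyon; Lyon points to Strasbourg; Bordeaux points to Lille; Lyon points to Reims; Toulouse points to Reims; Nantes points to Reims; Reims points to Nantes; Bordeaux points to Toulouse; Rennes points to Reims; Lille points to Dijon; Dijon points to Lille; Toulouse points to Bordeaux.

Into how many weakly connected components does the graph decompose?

From Bordeaux: component {Bordeaux, Dijon, Lille, Lyon, Nantes, Reims, Rennes, Strasbourg, Toulouse}.
That's 1 component.

1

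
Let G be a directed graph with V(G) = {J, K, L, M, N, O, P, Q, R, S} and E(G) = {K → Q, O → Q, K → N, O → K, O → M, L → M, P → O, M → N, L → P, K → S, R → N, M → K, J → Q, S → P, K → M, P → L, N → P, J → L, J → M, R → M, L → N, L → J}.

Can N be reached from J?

Yes

Explore from J.
Distance 1: reach L, M, Q.
Distance 2: reach K, N, P.
Found N.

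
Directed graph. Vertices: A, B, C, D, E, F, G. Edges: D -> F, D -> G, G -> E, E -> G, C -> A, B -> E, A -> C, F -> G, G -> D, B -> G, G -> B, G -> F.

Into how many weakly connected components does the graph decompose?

2

From A: component {A, C}.
From B: component {B, D, E, F, G}.
That's 2 components.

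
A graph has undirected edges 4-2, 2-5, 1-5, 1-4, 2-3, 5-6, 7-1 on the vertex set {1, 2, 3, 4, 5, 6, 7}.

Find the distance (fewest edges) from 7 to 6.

3

Distance 0: 7.
Distance 1: 1.
Distance 2: 4, 5.
Distance 3: 2, 6 — contains 6.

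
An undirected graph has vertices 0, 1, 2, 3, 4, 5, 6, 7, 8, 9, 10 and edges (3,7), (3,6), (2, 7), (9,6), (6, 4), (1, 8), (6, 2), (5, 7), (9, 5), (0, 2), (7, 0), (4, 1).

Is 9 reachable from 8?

Explore from 8.
Distance 1: reach 1.
Distance 2: reach 4.
Distance 3: reach 6.
Distance 4: reach 2, 3, 9.
Found 9.

Yes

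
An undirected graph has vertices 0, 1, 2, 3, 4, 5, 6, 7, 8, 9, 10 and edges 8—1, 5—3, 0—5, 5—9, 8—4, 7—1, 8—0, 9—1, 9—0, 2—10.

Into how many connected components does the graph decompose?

From 0: component {0, 1, 3, 4, 5, 7, 8, 9}.
From 2: component {2, 10}.
From 6: component {6}.
That's 3 components.

3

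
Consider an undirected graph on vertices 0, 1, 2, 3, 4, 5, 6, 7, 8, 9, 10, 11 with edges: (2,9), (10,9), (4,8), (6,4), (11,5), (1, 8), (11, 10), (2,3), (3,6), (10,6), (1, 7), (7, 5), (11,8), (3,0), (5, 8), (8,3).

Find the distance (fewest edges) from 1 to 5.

Distance 0: 1.
Distance 1: 7, 8.
Distance 2: 3, 4, 5, 11 — contains 5.

2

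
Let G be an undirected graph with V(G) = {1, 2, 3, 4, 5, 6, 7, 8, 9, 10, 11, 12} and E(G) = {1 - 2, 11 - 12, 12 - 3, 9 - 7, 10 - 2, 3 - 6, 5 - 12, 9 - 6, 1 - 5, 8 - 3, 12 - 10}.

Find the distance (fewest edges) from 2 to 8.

Distance 0: 2.
Distance 1: 1, 10.
Distance 2: 5, 12.
Distance 3: 3, 11.
Distance 4: 6, 8 — contains 8.

4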